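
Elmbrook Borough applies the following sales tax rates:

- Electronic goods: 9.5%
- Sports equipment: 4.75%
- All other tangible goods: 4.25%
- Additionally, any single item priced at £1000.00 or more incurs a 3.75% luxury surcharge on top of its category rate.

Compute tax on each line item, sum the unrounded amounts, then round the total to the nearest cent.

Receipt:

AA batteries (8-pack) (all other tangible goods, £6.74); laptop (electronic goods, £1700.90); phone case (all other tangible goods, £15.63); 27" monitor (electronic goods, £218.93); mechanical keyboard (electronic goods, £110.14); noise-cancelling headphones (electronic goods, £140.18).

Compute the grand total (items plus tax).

£2463.42

AA batteries (8-pack) £6.74: all other tangible goods → 4.25% → £0.28645
Laptop £1700.90: electronic goods → 9.5% + 3.75% surcharge = 13.25% → £225.36925
Phone case £15.63: all other tangible goods → 4.25% → £0.664275
27" monitor £218.93: electronic goods → 9.5% → £20.79835
Mechanical keyboard £110.14: electronic goods → 9.5% → £10.4633
Noise-cancelling headphones £140.18: electronic goods → 9.5% → £13.3171
Subtotal = £2192.52; unrounded tax = £270.898725 → £270.90; total due = £2463.42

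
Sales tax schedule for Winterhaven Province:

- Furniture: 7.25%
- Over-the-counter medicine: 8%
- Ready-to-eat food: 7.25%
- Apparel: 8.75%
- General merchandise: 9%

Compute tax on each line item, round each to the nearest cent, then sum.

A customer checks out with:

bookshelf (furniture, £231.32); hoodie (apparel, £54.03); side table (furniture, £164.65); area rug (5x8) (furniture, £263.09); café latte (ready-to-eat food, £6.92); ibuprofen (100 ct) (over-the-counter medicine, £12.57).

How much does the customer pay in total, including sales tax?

£786.60

Bookshelf £231.32: furniture → 7.25% → £16.77
Hoodie £54.03: apparel → 8.75% → £4.73
Side table £164.65: furniture → 7.25% → £11.94
Area rug (5x8) £263.09: furniture → 7.25% → £19.07
Café latte £6.92: ready-to-eat food → 7.25% → £0.50
Ibuprofen (100 ct) £12.57: over-the-counter medicine → 8% → £1.01
Subtotal = £732.58; tax = £54.02; total due = £786.60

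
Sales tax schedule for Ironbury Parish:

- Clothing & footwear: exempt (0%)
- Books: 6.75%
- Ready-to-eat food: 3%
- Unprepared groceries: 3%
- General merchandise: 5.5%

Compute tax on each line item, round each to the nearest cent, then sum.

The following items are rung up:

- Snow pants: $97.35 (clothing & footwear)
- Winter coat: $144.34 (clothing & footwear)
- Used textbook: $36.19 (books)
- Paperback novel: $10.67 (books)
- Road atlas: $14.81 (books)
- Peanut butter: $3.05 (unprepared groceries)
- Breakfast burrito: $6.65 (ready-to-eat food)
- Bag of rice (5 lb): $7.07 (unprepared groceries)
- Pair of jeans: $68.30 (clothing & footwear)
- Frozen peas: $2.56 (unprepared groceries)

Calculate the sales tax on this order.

Snow pants $97.35: clothing & footwear → 0% → $0.00
Winter coat $144.34: clothing & footwear → 0% → $0.00
Used textbook $36.19: books → 6.75% → $2.44
Paperback novel $10.67: books → 6.75% → $0.72
Road atlas $14.81: books → 6.75% → $1.00
Peanut butter $3.05: unprepared groceries → 3% → $0.09
Breakfast burrito $6.65: ready-to-eat food → 3% → $0.20
Bag of rice (5 lb) $7.07: unprepared groceries → 3% → $0.21
Pair of jeans $68.30: clothing & footwear → 0% → $0.00
Frozen peas $2.56: unprepared groceries → 3% → $0.08
Total tax = $2.44 + $0.72 + $1.00 + $0.09 + $0.20 + $0.21 + $0.08 = $4.74

$4.74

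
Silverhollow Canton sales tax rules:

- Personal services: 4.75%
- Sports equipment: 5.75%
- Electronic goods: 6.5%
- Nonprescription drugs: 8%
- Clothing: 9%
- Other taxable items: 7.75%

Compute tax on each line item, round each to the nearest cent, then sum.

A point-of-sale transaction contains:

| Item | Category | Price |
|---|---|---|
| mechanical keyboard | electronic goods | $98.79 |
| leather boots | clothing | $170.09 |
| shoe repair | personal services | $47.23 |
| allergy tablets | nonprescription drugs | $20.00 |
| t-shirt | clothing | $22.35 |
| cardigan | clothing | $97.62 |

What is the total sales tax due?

$36.37

Mechanical keyboard $98.79: electronic goods → 6.5% → $6.42
Leather boots $170.09: clothing → 9% → $15.31
Shoe repair $47.23: personal services → 4.75% → $2.24
Allergy tablets $20.00: nonprescription drugs → 8% → $1.60
T-shirt $22.35: clothing → 9% → $2.01
Cardigan $97.62: clothing → 9% → $8.79
Total tax = $6.42 + $15.31 + $2.24 + $1.60 + $2.01 + $8.79 = $36.37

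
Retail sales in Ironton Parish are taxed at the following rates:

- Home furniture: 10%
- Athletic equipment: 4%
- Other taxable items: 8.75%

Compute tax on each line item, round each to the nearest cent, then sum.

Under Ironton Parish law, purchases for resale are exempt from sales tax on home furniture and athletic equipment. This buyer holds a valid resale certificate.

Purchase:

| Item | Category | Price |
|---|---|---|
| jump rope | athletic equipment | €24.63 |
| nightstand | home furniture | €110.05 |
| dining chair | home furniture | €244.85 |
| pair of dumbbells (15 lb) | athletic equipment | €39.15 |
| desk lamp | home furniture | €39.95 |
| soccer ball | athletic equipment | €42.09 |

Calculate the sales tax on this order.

Jump rope €24.63: athletic equipment, buyer-exempt → 0% → €0.00
Nightstand €110.05: home furniture, buyer-exempt → 0% → €0.00
Dining chair €244.85: home furniture, buyer-exempt → 0% → €0.00
Pair of dumbbells (15 lb) €39.15: athletic equipment, buyer-exempt → 0% → €0.00
Desk lamp €39.95: home furniture, buyer-exempt → 0% → €0.00
Soccer ball €42.09: athletic equipment, buyer-exempt → 0% → €0.00
Total tax = €0.00

€0.00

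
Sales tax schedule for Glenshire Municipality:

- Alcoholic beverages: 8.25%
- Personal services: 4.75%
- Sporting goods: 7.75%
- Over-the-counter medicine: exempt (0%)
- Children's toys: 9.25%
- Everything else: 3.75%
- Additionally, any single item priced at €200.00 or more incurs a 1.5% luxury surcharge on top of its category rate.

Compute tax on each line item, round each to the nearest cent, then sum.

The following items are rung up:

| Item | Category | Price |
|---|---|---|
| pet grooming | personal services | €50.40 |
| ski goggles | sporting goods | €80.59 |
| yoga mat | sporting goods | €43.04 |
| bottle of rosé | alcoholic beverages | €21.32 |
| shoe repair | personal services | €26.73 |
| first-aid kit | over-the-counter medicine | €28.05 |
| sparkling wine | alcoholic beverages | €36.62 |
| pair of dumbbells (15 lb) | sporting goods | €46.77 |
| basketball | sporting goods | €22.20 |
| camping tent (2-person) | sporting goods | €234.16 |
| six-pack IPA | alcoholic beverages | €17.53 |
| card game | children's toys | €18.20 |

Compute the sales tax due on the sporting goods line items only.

€36.59

Ski goggles €80.59: sporting goods → 7.75% → €6.25
Yoga mat €43.04: sporting goods → 7.75% → €3.34
Pair of dumbbells (15 lb) €46.77: sporting goods → 7.75% → €3.62
Basketball €22.20: sporting goods → 7.75% → €1.72
Camping tent (2-person) €234.16: sporting goods → 7.75% + 1.5% surcharge = 9.25% → €21.66
Tax on sporting goods = €6.25 + €3.34 + €3.62 + €1.72 + €21.66 = €36.59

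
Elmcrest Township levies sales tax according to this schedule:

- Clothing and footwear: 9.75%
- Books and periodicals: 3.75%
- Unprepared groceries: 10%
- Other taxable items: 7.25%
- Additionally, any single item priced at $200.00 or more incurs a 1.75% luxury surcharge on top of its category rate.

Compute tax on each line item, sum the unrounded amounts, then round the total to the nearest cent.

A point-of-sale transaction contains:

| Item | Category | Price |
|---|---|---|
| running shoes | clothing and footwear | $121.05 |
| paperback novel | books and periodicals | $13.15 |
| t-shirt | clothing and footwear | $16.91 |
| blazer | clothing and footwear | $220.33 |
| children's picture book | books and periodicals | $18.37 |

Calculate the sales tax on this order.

$39.97

Running shoes $121.05: clothing and footwear → 9.75% → $11.802375
Paperback novel $13.15: books and periodicals → 3.75% → $0.493125
T-shirt $16.91: clothing and footwear → 9.75% → $1.648725
Blazer $220.33: clothing and footwear → 9.75% + 1.75% surcharge = 11.5% → $25.33795
Children's picture book $18.37: books and periodicals → 3.75% → $0.688875
Unrounded tax sum = $39.97105 → $39.97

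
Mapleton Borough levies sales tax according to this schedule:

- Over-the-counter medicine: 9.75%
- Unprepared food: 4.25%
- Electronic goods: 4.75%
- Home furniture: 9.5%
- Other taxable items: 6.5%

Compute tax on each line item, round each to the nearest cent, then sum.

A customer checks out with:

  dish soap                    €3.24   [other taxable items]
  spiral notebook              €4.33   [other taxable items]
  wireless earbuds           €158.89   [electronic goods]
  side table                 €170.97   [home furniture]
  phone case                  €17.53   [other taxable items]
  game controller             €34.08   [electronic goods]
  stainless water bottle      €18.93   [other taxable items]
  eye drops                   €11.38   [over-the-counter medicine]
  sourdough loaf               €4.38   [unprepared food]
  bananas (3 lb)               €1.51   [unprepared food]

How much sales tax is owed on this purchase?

€29.63

Dish soap €3.24: other taxable items → 6.5% → €0.21
Spiral notebook €4.33: other taxable items → 6.5% → €0.28
Wireless earbuds €158.89: electronic goods → 4.75% → €7.55
Side table €170.97: home furniture → 9.5% → €16.24
Phone case €17.53: other taxable items → 6.5% → €1.14
Game controller €34.08: electronic goods → 4.75% → €1.62
Stainless water bottle €18.93: other taxable items → 6.5% → €1.23
Eye drops €11.38: over-the-counter medicine → 9.75% → €1.11
Sourdough loaf €4.38: unprepared food → 4.25% → €0.19
Bananas (3 lb) €1.51: unprepared food → 4.25% → €0.06
Total tax = €0.21 + €0.28 + €7.55 + €16.24 + €1.14 + €1.62 + €1.23 + €1.11 + €0.19 + €0.06 = €29.63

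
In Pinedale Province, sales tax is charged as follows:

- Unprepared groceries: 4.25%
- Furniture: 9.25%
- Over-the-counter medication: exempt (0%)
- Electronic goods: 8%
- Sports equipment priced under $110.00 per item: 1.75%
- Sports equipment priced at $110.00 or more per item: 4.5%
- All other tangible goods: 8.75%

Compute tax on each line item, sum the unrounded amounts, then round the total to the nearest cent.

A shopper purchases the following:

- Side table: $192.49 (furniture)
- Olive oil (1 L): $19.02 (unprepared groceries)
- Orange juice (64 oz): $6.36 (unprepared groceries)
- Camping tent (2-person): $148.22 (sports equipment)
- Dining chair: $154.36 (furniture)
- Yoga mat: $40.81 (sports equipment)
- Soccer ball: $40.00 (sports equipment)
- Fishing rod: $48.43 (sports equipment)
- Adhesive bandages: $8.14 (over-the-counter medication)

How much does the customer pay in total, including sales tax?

$699.92

Side table $192.49: furniture → 9.25% → $17.805325
Olive oil (1 L) $19.02: unprepared groceries → 4.25% → $0.80835
Orange juice (64 oz) $6.36: unprepared groceries → 4.25% → $0.2703
Camping tent (2-person) $148.22: sports equipment, $110.00 or more → 4.5% → $6.6699
Dining chair $154.36: furniture → 9.25% → $14.2783
Yoga mat $40.81: sports equipment, under $110.00 → 1.75% → $0.714175
Soccer ball $40.00: sports equipment, under $110.00 → 1.75% → $0.70
Fishing rod $48.43: sports equipment, under $110.00 → 1.75% → $0.847525
Adhesive bandages $8.14: over-the-counter medication → 0% → $0.00
Subtotal = $657.83; unrounded tax = $42.093875 → $42.09; total due = $699.92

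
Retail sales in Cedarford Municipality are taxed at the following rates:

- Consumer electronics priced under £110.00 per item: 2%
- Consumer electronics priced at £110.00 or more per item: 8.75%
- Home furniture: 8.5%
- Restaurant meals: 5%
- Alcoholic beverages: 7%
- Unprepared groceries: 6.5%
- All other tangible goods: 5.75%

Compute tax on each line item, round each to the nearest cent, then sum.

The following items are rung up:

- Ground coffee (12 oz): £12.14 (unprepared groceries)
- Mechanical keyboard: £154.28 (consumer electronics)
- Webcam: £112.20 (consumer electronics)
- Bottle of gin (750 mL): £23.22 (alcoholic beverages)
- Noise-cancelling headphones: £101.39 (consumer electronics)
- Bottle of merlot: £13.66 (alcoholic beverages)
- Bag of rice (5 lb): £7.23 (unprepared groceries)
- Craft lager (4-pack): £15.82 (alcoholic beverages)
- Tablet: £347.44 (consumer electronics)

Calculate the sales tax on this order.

Ground coffee (12 oz) £12.14: unprepared groceries → 6.5% → £0.79
Mechanical keyboard £154.28: consumer electronics, £110.00 or more → 8.75% → £13.50
Webcam £112.20: consumer electronics, £110.00 or more → 8.75% → £9.82
Bottle of gin (750 mL) £23.22: alcoholic beverages → 7% → £1.63
Noise-cancelling headphones £101.39: consumer electronics, under £110.00 → 2% → £2.03
Bottle of merlot £13.66: alcoholic beverages → 7% → £0.96
Bag of rice (5 lb) £7.23: unprepared groceries → 6.5% → £0.47
Craft lager (4-pack) £15.82: alcoholic beverages → 7% → £1.11
Tablet £347.44: consumer electronics, £110.00 or more → 8.75% → £30.40
Total tax = £0.79 + £13.50 + £9.82 + £1.63 + £2.03 + £0.96 + £0.47 + £1.11 + £30.40 = £60.71

£60.71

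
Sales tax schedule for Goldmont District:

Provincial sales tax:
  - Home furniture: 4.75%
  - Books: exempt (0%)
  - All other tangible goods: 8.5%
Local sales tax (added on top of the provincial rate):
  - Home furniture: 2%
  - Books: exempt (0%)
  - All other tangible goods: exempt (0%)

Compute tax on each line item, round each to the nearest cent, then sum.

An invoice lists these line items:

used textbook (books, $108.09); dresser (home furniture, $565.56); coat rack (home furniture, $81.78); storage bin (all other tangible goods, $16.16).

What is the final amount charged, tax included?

Used textbook $108.09: books → 0% + 0% local = 0% → $0.00
Dresser $565.56: home furniture → 4.75% + 2% local = 6.75% → $38.18
Coat rack $81.78: home furniture → 4.75% + 2% local = 6.75% → $5.52
Storage bin $16.16: all other tangible goods → 8.5% + 0% local = 8.5% → $1.37
Subtotal = $771.59; tax = $45.07; total due = $816.66

$816.66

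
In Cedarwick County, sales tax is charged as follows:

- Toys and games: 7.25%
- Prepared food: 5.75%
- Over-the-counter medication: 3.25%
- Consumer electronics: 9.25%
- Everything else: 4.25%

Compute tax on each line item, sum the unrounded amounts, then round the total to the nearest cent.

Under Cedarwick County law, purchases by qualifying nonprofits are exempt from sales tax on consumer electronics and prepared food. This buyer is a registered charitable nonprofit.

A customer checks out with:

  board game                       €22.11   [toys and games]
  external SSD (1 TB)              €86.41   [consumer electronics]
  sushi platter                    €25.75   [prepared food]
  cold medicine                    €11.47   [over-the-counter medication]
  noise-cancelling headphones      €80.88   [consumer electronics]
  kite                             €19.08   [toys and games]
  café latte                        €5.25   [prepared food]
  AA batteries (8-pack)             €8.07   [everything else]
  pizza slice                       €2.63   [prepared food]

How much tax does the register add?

€3.70

Board game €22.11: toys and games → 7.25% → €1.602975
External SSD (1 TB) €86.41: consumer electronics, buyer-exempt → 0% → €0.00
Sushi platter €25.75: prepared food, buyer-exempt → 0% → €0.00
Cold medicine €11.47: over-the-counter medication → 3.25% → €0.372775
Noise-cancelling headphones €80.88: consumer electronics, buyer-exempt → 0% → €0.00
Kite €19.08: toys and games → 7.25% → €1.3833
Café latte €5.25: prepared food, buyer-exempt → 0% → €0.00
AA batteries (8-pack) €8.07: everything else → 4.25% → €0.342975
Pizza slice €2.63: prepared food, buyer-exempt → 0% → €0.00
Unrounded tax sum = €3.702025 → €3.70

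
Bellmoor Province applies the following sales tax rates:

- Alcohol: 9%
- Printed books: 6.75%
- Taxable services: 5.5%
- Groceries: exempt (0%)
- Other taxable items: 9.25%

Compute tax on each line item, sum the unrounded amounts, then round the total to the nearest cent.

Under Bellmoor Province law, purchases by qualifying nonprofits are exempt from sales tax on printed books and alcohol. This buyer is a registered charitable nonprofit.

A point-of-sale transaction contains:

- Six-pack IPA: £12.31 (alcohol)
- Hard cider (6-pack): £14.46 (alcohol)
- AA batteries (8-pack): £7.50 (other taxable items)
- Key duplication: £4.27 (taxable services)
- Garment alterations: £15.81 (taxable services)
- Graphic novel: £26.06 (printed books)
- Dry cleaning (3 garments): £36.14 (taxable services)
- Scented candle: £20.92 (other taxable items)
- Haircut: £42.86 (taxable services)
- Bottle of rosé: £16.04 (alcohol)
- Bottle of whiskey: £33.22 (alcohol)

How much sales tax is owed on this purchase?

Six-pack IPA £12.31: alcohol, buyer-exempt → 0% → £0.00
Hard cider (6-pack) £14.46: alcohol, buyer-exempt → 0% → £0.00
AA batteries (8-pack) £7.50: other taxable items → 9.25% → £0.69375
Key duplication £4.27: taxable services → 5.5% → £0.23485
Garment alterations £15.81: taxable services → 5.5% → £0.86955
Graphic novel £26.06: printed books, buyer-exempt → 0% → £0.00
Dry cleaning (3 garments) £36.14: taxable services → 5.5% → £1.9877
Scented candle £20.92: other taxable items → 9.25% → £1.9351
Haircut £42.86: taxable services → 5.5% → £2.3573
Bottle of rosé £16.04: alcohol, buyer-exempt → 0% → £0.00
Bottle of whiskey £33.22: alcohol, buyer-exempt → 0% → £0.00
Unrounded tax sum = £8.07825 → £8.08

£8.08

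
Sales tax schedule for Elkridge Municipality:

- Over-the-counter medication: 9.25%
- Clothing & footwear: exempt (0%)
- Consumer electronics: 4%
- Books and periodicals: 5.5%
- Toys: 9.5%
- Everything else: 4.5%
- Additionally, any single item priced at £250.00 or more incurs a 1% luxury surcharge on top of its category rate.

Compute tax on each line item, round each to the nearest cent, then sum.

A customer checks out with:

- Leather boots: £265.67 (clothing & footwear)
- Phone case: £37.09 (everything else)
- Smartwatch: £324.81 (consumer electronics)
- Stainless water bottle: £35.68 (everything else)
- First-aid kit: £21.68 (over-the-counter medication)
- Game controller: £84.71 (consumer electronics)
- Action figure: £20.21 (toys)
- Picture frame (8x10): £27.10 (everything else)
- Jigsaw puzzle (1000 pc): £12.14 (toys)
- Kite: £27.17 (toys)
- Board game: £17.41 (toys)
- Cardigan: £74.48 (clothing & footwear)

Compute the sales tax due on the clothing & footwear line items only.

£2.66

Leather boots £265.67: clothing & footwear → 0% + 1% surcharge = 1% → £2.66
Cardigan £74.48: clothing & footwear → 0% → £0.00
Tax on clothing & footwear = £2.66 + £0.00 = £2.66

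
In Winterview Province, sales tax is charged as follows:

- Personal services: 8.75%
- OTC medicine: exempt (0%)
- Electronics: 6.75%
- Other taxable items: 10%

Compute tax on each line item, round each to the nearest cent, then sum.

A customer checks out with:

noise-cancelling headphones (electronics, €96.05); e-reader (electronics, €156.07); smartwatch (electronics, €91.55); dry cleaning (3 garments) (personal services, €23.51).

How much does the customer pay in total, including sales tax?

€392.43

Noise-cancelling headphones €96.05: electronics → 6.75% → €6.48
E-reader €156.07: electronics → 6.75% → €10.53
Smartwatch €91.55: electronics → 6.75% → €6.18
Dry cleaning (3 garments) €23.51: personal services → 8.75% → €2.06
Subtotal = €367.18; tax = €25.25; total due = €392.43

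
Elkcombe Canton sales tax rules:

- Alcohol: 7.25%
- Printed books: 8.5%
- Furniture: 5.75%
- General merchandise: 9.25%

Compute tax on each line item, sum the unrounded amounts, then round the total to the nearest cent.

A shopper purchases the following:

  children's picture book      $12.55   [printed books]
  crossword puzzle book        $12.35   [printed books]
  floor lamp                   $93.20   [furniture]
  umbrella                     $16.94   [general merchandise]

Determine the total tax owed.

$9.04

Children's picture book $12.55: printed books → 8.5% → $1.06675
Crossword puzzle book $12.35: printed books → 8.5% → $1.04975
Floor lamp $93.20: furniture → 5.75% → $5.359
Umbrella $16.94: general merchandise → 9.25% → $1.56695
Unrounded tax sum = $9.04245 → $9.04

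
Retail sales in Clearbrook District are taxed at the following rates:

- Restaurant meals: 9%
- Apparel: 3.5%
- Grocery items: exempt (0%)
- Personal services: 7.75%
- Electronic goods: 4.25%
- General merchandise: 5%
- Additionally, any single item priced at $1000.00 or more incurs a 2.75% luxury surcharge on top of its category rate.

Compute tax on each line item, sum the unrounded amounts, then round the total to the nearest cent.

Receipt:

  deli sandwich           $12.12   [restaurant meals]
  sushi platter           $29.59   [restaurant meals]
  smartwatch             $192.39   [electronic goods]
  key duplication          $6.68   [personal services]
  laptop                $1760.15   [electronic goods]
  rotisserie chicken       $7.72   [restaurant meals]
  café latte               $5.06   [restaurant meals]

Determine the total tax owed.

Deli sandwich $12.12: restaurant meals → 9% → $1.0908
Sushi platter $29.59: restaurant meals → 9% → $2.6631
Smartwatch $192.39: electronic goods → 4.25% → $8.176575
Key duplication $6.68: personal services → 7.75% → $0.5177
Laptop $1760.15: electronic goods → 4.25% + 2.75% surcharge = 7% → $123.2105
Rotisserie chicken $7.72: restaurant meals → 9% → $0.6948
Café latte $5.06: restaurant meals → 9% → $0.4554
Unrounded tax sum = $136.808875 → $136.81

$136.81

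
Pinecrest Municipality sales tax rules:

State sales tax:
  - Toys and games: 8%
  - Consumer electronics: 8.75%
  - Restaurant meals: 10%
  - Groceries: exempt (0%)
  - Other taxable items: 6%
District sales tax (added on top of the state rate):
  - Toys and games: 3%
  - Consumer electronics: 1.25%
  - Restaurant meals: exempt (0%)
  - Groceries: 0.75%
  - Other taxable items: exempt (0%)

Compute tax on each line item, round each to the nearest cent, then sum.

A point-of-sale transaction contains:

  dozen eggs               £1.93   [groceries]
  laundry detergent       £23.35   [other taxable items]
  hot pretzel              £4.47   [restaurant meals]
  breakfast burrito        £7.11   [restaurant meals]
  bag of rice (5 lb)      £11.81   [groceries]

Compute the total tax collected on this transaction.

£2.66

Dozen eggs £1.93: groceries → 0% + 0.75% district = 0.75% → £0.01
Laundry detergent £23.35: other taxable items → 6% + 0% district = 6% → £1.40
Hot pretzel £4.47: restaurant meals → 10% + 0% district = 10% → £0.45
Breakfast burrito £7.11: restaurant meals → 10% + 0% district = 10% → £0.71
Bag of rice (5 lb) £11.81: groceries → 0% + 0.75% district = 0.75% → £0.09
Total tax = £0.01 + £1.40 + £0.45 + £0.71 + £0.09 = £2.66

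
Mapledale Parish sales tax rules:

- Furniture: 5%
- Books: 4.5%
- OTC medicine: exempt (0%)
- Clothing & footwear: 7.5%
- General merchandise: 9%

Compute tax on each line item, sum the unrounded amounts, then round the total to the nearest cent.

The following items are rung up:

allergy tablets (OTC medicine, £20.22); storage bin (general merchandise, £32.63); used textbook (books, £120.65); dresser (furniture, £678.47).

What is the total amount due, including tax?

Allergy tablets £20.22: OTC medicine → 0% → £0.00
Storage bin £32.63: general merchandise → 9% → £2.9367
Used textbook £120.65: books → 4.5% → £5.42925
Dresser £678.47: furniture → 5% → £33.9235
Subtotal = £851.97; unrounded tax = £42.28945 → £42.29; total due = £894.26

£894.26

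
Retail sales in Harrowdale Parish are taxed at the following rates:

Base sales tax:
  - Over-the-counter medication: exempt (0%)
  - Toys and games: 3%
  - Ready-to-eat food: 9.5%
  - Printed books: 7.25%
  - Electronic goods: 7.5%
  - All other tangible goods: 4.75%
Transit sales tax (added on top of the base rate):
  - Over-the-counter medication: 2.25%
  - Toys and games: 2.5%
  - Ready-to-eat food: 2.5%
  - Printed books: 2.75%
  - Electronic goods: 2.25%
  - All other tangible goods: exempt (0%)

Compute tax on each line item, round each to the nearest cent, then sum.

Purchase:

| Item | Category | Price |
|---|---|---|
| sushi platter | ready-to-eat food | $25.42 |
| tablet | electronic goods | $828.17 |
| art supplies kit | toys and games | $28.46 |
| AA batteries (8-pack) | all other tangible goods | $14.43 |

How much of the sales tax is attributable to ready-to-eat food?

$3.05

Sushi platter $25.42: ready-to-eat food → 9.5% + 2.5% transit = 12% → $3.05
Tax on ready-to-eat food = $3.05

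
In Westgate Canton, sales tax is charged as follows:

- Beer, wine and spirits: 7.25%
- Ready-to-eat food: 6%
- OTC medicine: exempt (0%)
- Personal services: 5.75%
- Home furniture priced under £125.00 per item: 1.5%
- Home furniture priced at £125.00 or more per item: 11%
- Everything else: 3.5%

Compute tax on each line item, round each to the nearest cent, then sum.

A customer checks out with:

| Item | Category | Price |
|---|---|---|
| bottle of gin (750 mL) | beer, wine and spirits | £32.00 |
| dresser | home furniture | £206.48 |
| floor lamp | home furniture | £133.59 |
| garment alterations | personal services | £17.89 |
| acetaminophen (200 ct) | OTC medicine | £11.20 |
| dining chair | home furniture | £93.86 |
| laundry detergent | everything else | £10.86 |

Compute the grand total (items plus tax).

Bottle of gin (750 mL) £32.00: beer, wine and spirits → 7.25% → £2.32
Dresser £206.48: home furniture, £125.00 or more → 11% → £22.71
Floor lamp £133.59: home furniture, £125.00 or more → 11% → £14.69
Garment alterations £17.89: personal services → 5.75% → £1.03
Acetaminophen (200 ct) £11.20: OTC medicine → 0% → £0.00
Dining chair £93.86: home furniture, under £125.00 → 1.5% → £1.41
Laundry detergent £10.86: everything else → 3.5% → £0.38
Subtotal = £505.88; tax = £42.54; total due = £548.42

£548.42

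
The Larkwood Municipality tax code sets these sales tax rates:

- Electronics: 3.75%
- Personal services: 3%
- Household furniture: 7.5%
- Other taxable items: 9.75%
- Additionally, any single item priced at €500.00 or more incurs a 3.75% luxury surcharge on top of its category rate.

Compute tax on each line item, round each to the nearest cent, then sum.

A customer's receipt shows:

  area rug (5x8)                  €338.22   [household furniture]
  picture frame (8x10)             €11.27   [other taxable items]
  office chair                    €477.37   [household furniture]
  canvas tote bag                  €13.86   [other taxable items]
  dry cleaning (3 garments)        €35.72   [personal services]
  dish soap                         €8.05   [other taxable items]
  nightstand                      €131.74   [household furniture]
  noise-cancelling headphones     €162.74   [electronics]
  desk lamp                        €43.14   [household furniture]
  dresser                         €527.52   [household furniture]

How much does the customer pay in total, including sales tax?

Area rug (5x8) €338.22: household furniture → 7.5% → €25.37
Picture frame (8x10) €11.27: other taxable items → 9.75% → €1.10
Office chair €477.37: household furniture → 7.5% → €35.80
Canvas tote bag €13.86: other taxable items → 9.75% → €1.35
Dry cleaning (3 garments) €35.72: personal services → 3% → €1.07
Dish soap €8.05: other taxable items → 9.75% → €0.78
Nightstand €131.74: household furniture → 7.5% → €9.88
Noise-cancelling headphones €162.74: electronics → 3.75% → €6.10
Desk lamp €43.14: household furniture → 7.5% → €3.24
Dresser €527.52: household furniture → 7.5% + 3.75% surcharge = 11.25% → €59.35
Subtotal = €1749.63; tax = €144.04; total due = €1893.67

€1893.67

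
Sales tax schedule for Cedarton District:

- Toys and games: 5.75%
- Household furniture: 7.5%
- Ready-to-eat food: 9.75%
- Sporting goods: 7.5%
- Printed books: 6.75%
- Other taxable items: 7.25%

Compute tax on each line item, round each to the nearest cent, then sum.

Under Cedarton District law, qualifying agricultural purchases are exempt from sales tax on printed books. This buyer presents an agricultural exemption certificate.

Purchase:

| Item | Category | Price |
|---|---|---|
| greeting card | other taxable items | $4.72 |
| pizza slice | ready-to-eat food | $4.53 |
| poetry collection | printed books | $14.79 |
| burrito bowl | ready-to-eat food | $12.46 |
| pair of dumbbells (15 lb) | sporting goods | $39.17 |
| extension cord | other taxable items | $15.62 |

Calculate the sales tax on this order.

$6.06

Greeting card $4.72: other taxable items → 7.25% → $0.34
Pizza slice $4.53: ready-to-eat food → 9.75% → $0.44
Poetry collection $14.79: printed books, buyer-exempt → 0% → $0.00
Burrito bowl $12.46: ready-to-eat food → 9.75% → $1.21
Pair of dumbbells (15 lb) $39.17: sporting goods → 7.5% → $2.94
Extension cord $15.62: other taxable items → 7.25% → $1.13
Total tax = $0.34 + $0.44 + $1.21 + $2.94 + $1.13 = $6.06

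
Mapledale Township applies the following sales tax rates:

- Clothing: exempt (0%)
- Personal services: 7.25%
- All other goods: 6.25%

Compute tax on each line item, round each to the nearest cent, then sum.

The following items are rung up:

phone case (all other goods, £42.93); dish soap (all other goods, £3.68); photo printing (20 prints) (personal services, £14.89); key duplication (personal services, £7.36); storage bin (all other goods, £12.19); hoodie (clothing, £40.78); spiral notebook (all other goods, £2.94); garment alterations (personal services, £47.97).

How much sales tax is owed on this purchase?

Phone case £42.93: all other goods → 6.25% → £2.68
Dish soap £3.68: all other goods → 6.25% → £0.23
Photo printing (20 prints) £14.89: personal services → 7.25% → £1.08
Key duplication £7.36: personal services → 7.25% → £0.53
Storage bin £12.19: all other goods → 6.25% → £0.76
Hoodie £40.78: clothing → 0% → £0.00
Spiral notebook £2.94: all other goods → 6.25% → £0.18
Garment alterations £47.97: personal services → 7.25% → £3.48
Total tax = £2.68 + £0.23 + £1.08 + £0.53 + £0.76 + £0.18 + £3.48 = £8.94

£8.94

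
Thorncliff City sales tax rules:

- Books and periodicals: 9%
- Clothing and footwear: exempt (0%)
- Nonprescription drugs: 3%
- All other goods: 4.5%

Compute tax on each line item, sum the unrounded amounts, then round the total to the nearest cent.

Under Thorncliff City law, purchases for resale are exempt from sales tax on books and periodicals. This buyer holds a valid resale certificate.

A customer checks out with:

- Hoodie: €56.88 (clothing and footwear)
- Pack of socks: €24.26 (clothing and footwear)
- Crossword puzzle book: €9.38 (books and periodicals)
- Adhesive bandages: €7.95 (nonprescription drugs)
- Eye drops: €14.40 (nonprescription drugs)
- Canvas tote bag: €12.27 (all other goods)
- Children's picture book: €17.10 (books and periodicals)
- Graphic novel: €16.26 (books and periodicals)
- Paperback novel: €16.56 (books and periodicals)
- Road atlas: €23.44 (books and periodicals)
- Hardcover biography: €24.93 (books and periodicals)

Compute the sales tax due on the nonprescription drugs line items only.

€0.67

Adhesive bandages €7.95: nonprescription drugs → 3% → €0.2385
Eye drops €14.40: nonprescription drugs → 3% → €0.432
Tax on nonprescription drugs: unrounded sum = €0.6705 → €0.67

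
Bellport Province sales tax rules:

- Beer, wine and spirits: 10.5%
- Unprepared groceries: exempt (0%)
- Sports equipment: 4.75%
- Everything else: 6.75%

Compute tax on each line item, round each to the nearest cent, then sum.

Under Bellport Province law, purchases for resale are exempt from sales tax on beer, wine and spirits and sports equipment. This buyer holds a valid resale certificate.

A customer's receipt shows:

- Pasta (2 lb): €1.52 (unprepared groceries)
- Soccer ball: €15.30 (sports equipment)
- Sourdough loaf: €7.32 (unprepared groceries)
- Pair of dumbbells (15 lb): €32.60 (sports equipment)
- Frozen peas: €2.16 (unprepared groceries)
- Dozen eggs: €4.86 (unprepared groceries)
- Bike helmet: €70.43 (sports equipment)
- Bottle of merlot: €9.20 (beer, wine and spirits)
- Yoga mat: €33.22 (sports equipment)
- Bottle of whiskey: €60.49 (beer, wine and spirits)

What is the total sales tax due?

€0.00

Pasta (2 lb) €1.52: unprepared groceries → 0% → €0.00
Soccer ball €15.30: sports equipment, buyer-exempt → 0% → €0.00
Sourdough loaf €7.32: unprepared groceries → 0% → €0.00
Pair of dumbbells (15 lb) €32.60: sports equipment, buyer-exempt → 0% → €0.00
Frozen peas €2.16: unprepared groceries → 0% → €0.00
Dozen eggs €4.86: unprepared groceries → 0% → €0.00
Bike helmet €70.43: sports equipment, buyer-exempt → 0% → €0.00
Bottle of merlot €9.20: beer, wine and spirits, buyer-exempt → 0% → €0.00
Yoga mat €33.22: sports equipment, buyer-exempt → 0% → €0.00
Bottle of whiskey €60.49: beer, wine and spirits, buyer-exempt → 0% → €0.00
Total tax = €0.00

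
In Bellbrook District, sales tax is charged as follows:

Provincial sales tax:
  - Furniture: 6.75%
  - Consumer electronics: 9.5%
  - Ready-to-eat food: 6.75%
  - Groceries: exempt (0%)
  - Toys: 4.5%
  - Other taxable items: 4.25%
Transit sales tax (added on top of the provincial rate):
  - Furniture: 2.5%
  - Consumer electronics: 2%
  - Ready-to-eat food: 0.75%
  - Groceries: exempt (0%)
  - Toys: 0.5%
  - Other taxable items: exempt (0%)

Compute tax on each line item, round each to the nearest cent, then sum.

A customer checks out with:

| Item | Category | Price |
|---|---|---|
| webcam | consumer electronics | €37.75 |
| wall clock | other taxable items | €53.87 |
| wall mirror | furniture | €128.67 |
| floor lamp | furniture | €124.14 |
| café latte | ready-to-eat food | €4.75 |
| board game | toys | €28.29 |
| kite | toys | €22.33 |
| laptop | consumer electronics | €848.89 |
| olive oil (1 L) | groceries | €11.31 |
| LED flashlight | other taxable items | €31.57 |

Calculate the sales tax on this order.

€131.86

Webcam €37.75: consumer electronics → 9.5% + 2% transit = 11.5% → €4.34
Wall clock €53.87: other taxable items → 4.25% + 0% transit = 4.25% → €2.29
Wall mirror €128.67: furniture → 6.75% + 2.5% transit = 9.25% → €11.90
Floor lamp €124.14: furniture → 6.75% + 2.5% transit = 9.25% → €11.48
Café latte €4.75: ready-to-eat food → 6.75% + 0.75% transit = 7.5% → €0.36
Board game €28.29: toys → 4.5% + 0.5% transit = 5% → €1.41
Kite €22.33: toys → 4.5% + 0.5% transit = 5% → €1.12
Laptop €848.89: consumer electronics → 9.5% + 2% transit = 11.5% → €97.62
Olive oil (1 L) €11.31: groceries → 0% + 0% transit = 0% → €0.00
LED flashlight €31.57: other taxable items → 4.25% + 0% transit = 4.25% → €1.34
Total tax = €4.34 + €2.29 + €11.90 + €11.48 + €0.36 + €1.41 + €1.12 + €97.62 + €1.34 = €131.86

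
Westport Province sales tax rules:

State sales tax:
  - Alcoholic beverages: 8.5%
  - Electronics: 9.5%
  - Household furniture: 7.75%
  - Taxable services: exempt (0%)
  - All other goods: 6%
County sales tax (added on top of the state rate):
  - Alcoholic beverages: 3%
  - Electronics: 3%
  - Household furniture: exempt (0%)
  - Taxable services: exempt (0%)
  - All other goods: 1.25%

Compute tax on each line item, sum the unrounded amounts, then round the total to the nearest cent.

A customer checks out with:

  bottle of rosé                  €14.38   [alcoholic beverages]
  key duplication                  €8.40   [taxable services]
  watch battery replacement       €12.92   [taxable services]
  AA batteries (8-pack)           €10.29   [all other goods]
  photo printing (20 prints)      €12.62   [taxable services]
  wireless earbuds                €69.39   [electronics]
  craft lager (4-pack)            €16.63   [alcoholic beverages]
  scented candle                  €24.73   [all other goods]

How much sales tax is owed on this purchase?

Bottle of rosé €14.38: alcoholic beverages → 8.5% + 3% county = 11.5% → €1.6537
Key duplication €8.40: taxable services → 0% + 0% county = 0% → €0.00
Watch battery replacement €12.92: taxable services → 0% + 0% county = 0% → €0.00
AA batteries (8-pack) €10.29: all other goods → 6% + 1.25% county = 7.25% → €0.746025
Photo printing (20 prints) €12.62: taxable services → 0% + 0% county = 0% → €0.00
Wireless earbuds €69.39: electronics → 9.5% + 3% county = 12.5% → €8.67375
Craft lager (4-pack) €16.63: alcoholic beverages → 8.5% + 3% county = 11.5% → €1.91245
Scented candle €24.73: all other goods → 6% + 1.25% county = 7.25% → €1.792925
Unrounded tax sum = €14.77885 → €14.78

€14.78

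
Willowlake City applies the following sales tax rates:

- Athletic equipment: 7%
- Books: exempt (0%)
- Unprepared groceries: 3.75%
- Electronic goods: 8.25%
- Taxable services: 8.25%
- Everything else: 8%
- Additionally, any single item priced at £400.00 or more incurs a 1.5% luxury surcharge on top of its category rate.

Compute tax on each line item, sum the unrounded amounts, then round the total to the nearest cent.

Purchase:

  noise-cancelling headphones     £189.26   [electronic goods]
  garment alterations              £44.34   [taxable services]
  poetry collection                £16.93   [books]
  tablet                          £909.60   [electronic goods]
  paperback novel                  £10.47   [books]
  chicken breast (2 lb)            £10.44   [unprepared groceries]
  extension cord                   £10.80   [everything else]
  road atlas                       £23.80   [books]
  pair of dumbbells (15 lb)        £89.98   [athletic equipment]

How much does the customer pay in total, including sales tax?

£1421.13

Noise-cancelling headphones £189.26: electronic goods → 8.25% → £15.61395
Garment alterations £44.34: taxable services → 8.25% → £3.65805
Poetry collection £16.93: books → 0% → £0.00
Tablet £909.60: electronic goods → 8.25% + 1.5% surcharge = 9.75% → £88.686
Paperback novel £10.47: books → 0% → £0.00
Chicken breast (2 lb) £10.44: unprepared groceries → 3.75% → £0.3915
Extension cord £10.80: everything else → 8% → £0.864
Road atlas £23.80: books → 0% → £0.00
Pair of dumbbells (15 lb) £89.98: athletic equipment → 7% → £6.2986
Subtotal = £1305.62; unrounded tax = £115.5121 → £115.51; total due = £1421.13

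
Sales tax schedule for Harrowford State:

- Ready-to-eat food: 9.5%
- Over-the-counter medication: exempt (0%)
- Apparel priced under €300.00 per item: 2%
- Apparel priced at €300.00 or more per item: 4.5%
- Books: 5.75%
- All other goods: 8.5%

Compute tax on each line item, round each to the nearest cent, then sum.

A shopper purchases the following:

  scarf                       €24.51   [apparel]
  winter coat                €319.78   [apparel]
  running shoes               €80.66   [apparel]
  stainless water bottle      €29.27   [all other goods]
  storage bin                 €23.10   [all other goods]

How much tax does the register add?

Scarf €24.51: apparel, under €300.00 → 2% → €0.49
Winter coat €319.78: apparel, €300.00 or more → 4.5% → €14.39
Running shoes €80.66: apparel, under €300.00 → 2% → €1.61
Stainless water bottle €29.27: all other goods → 8.5% → €2.49
Storage bin €23.10: all other goods → 8.5% → €1.96
Total tax = €0.49 + €14.39 + €1.61 + €2.49 + €1.96 = €20.94

€20.94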